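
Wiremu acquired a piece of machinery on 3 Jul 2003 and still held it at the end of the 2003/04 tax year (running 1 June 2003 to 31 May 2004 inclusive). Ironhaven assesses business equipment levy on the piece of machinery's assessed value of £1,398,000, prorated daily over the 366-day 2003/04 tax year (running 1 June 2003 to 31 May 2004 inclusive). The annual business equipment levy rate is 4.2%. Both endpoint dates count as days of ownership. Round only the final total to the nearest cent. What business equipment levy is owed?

£53,582.36

Days held (3 Jul 2003 – 31 May 2004): 334 out of 366
Tax = £1,398,000 × 4.2% × 334/366 = £53,582.3607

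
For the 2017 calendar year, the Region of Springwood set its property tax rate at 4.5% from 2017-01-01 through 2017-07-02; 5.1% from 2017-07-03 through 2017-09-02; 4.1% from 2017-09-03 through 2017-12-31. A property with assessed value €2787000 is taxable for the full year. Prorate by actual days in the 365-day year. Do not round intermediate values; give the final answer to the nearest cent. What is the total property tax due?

€124590.35

2017-01-01 to 2017-07-02: 183 days at 4.5% → €2787000 × 4.5% × 183/365 = €62879.3014
2017-07-03 to 2017-09-02: 62 days at 5.1% → €2787000 × 5.1% × 62/365 = €24143.8192
2017-09-03 to 2017-12-31: 120 days at 4.1% → €2787000 × 4.1% × 120/365 = €37567.2329
Total = €124590.3534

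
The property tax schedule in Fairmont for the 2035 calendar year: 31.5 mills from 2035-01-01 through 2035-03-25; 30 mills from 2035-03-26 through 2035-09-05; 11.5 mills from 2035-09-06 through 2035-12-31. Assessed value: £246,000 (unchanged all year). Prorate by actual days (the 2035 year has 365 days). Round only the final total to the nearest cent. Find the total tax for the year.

2035-01-01 to 2035-03-25: 84 days at 31.5 mills → £246,000 × 3.15% × 84/365 = £1,783.3315
2035-03-26 to 2035-09-05: 164 days at 30 mills → £246,000 × 3% × 164/365 = £3,315.9452
2035-09-06 to 2035-12-31: 117 days at 11.5 mills → £246,000 × 1.15% × 117/365 = £906.8301
Total = £6,006.1068

£6,006.11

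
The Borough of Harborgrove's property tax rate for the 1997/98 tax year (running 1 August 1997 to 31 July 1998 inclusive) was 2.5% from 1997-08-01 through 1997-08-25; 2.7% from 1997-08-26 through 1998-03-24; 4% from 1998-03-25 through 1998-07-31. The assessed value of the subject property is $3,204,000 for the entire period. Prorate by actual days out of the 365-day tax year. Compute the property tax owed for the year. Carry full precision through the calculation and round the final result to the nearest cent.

1997-08-01 to 1997-08-25: 25 days at 2.5% → $3,204,000 × 2.5% × 25/365 = $5,486.3014
1997-08-26 to 1998-03-24: 211 days at 2.7% → $3,204,000 × 2.7% × 211/365 = $50,008.7342
1998-03-25 to 1998-07-31: 129 days at 4% → $3,204,000 × 4% × 129/365 = $45,294.9041
Total = $100,789.9397

$100,789.94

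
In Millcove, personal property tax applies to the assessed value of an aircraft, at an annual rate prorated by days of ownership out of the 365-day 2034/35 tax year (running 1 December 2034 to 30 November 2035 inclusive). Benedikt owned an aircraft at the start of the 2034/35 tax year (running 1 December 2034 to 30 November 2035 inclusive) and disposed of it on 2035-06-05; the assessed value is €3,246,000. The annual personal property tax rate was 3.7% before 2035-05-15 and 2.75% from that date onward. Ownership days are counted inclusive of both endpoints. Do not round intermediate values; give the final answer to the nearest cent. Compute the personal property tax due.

2034-12-01 to 2035-05-14: 165 days at 3.7% → €3,246,000 × 3.7% × 165/365 = €54,292.6849
2035-05-15 to 2035-06-05: 22 days at 2.75% → €3,246,000 × 2.75% × 22/365 = €5,380.3562
Total = €59,673.0411

€59,673.04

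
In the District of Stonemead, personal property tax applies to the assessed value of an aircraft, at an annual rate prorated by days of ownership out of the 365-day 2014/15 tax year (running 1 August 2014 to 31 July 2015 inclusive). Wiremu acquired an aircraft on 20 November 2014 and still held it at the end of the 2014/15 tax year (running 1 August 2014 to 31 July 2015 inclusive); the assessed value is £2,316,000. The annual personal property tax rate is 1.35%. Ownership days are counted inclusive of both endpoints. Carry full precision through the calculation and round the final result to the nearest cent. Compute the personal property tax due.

Days held (20 November 2014 – 31 July 2015): 254 out of 365
Tax = £2,316,000 × 1.35% × 254/365 = £21,757.7096

£21,757.71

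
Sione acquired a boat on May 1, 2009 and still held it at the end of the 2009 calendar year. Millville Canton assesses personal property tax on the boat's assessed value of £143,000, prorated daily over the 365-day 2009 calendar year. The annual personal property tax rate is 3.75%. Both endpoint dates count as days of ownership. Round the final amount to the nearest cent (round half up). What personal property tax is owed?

Days held (May 1 – December 31, 2009): 245 out of 365
Tax = £143,000 × 3.75% × 245/365 = £3,599.4863

£3,599.49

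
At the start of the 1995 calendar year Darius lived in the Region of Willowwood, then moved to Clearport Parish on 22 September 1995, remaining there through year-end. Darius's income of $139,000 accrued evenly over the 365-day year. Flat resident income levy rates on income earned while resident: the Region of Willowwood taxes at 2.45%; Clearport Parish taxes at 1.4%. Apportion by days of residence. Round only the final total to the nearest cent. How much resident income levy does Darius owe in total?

The Region of Willowwood, 1 January – 21 September 1995: 264 days → $139,000 × 2.45% × 264/365 = $2,463.1562
Clearport Parish, 22 September – 31 December 1995: 101 days → $139,000 × 1.4% × 101/365 = $538.4822
Total = $3,001.6384

$3,001.64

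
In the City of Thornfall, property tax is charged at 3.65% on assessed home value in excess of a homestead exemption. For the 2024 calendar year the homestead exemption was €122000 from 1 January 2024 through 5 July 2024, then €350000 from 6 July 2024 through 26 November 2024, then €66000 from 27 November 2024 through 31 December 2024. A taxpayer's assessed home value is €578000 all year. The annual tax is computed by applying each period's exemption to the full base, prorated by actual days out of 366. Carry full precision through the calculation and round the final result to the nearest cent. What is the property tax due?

1 January – 5 July 2024: 187 days, exemption €122000 → (€578000 − €122000) × 3.65% × 187/366 = €8503.9016
6 July – 26 November 2024: 144 days, exemption €350000 → (€578000 − €350000) × 3.65% × 144/366 = €3274.2295
27 November – 31 December 2024: 35 days, exemption €66000 → (€578000 − €66000) × 3.65% × 35/366 = €1787.1038
Total = €13565.2350

€13565.23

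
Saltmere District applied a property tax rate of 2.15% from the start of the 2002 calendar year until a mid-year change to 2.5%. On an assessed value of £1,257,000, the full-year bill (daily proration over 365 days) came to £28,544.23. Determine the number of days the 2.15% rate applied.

Let d = days at the first rate; then 365 − d days at the second rate.
£1,257,000 × [2.15%·d + 2.5%·(365−d)] / 365 = £28,544.23
Solving gives d = 239, so the new rate took effect on 28 August 2002.

239 days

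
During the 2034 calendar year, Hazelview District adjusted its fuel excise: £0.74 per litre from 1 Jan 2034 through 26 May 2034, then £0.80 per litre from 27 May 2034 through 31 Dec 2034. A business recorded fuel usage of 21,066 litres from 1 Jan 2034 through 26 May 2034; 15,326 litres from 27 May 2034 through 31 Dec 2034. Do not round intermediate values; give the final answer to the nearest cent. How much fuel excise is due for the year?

1 Jan – 26 May 2034: 21,066 litres at £0.74/litre → £15,588.84
27 May – 31 Dec 2034: 15,326 litres at £0.80/litre → £12,260.80

£27,849.64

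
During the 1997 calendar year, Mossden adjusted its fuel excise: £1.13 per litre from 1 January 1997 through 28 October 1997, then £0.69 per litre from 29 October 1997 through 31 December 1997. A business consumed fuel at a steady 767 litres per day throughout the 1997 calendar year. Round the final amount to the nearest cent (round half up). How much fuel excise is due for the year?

1 January – 28 October 1997: 301 days × 767 litres/day = 230,867 litres at £1.13/litre → £260879.71
29 October – 31 December 1997: 64 days × 767 litres/day = 49,088 litres at £0.69/litre → £33870.72

£294750.43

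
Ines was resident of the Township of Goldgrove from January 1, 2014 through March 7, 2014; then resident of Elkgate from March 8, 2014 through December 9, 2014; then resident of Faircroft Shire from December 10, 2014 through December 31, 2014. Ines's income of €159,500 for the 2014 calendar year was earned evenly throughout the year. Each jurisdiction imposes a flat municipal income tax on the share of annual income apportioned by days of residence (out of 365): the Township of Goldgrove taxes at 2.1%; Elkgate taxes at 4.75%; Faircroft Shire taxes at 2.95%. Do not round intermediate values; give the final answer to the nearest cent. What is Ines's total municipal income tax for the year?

€6,638.91

The Township of Goldgrove, January 1 – March 7, 2014: 66 days → €159,500 × 2.1% × 66/365 = €605.6630
Elkgate, March 8 – December 9, 2014: 277 days → €159,500 × 4.75% × 277/365 = €5,749.6473
Faircroft Shire, December 10 – December 31, 2014: 22 days → €159,500 × 2.95% × 22/365 = €283.6041
Total = €6,638.9144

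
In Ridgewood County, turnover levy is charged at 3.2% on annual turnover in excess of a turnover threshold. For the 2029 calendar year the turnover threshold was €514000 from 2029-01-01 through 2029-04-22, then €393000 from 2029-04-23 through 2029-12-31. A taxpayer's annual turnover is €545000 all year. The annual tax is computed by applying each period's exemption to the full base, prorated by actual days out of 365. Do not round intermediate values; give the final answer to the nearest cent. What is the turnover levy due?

2029-01-01 to 2029-04-22: 112 days, exemption €514000 → (€545000 − €514000) × 3.2% × 112/365 = €304.3945
2029-04-23 to 2029-12-31: 253 days, exemption €393000 → (€545000 − €393000) × 3.2% × 253/365 = €3371.4849
Total = €3675.8795

€3675.88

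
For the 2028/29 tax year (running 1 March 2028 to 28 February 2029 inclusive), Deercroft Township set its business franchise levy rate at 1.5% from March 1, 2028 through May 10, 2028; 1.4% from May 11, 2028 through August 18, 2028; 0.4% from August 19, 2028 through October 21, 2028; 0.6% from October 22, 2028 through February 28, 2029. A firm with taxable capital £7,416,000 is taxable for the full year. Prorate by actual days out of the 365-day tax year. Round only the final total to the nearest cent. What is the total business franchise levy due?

March 1 – May 10, 2028: 71 days at 1.5% → £7,416,000 × 1.5% × 71/365 = £21,638.4658
May 11 – August 18, 2028: 100 days at 1.4% → £7,416,000 × 1.4% × 100/365 = £28,444.9315
August 19 – October 21, 2028: 64 days at 0.4% → £7,416,000 × 0.4% × 64/365 = £5,201.3589
October 22, 2028 – February 28, 2029: 130 days at 0.6% → £7,416,000 × 0.6% × 130/365 = £15,847.8904
Total = £71,132.6466

£71,132.65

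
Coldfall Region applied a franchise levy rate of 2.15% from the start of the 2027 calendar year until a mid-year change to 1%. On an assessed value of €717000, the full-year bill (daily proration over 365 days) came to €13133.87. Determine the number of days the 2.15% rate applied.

264 days

Let d = days at the first rate; then 365 − d days at the second rate.
€717000 × [2.15%·d + 1%·(365−d)] / 365 = €13133.87
Solving gives d = 264, so the new rate took effect on 22 Sep 2027.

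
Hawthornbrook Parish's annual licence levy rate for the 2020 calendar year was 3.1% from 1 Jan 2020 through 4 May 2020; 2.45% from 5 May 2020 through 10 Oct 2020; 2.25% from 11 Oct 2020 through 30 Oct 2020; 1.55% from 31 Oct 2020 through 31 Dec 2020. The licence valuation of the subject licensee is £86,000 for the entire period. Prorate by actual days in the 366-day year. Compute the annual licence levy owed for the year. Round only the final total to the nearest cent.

1 Jan – 4 May 2020: 125 days at 3.1% → £86,000 × 3.1% × 125/366 = £910.5191
5 May – 10 Oct 2020: 159 days at 2.45% → £86,000 × 2.45% × 159/366 = £915.3361
11 Oct – 30 Oct 2020: 20 days at 2.25% → £86,000 × 2.25% × 20/366 = £105.7377
31 Oct – 31 Dec 2020: 62 days at 1.55% → £86,000 × 1.55% × 62/366 = £225.8087
Total = £2,157.4016

£2,157.40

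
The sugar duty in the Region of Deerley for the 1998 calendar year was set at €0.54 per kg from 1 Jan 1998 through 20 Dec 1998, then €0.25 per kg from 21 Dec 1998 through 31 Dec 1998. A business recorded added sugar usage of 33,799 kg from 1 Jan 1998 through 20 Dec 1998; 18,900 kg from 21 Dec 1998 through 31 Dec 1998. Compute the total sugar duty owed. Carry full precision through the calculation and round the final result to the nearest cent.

1 Jan – 20 Dec 1998: 33,799 kg at €0.54/kg → €18,251.46
21 Dec – 31 Dec 1998: 18,900 kg at €0.25/kg → €4,725.00

€22,976.46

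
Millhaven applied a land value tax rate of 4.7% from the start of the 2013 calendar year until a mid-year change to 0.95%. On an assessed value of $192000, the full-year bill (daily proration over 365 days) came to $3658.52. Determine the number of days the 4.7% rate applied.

93 days

Let d = days at the first rate; then 365 − d days at the second rate.
$192000 × [4.7%·d + 0.95%·(365−d)] / 365 = $3658.52
Solving gives d = 93, so the new rate took effect on 4 April 2013.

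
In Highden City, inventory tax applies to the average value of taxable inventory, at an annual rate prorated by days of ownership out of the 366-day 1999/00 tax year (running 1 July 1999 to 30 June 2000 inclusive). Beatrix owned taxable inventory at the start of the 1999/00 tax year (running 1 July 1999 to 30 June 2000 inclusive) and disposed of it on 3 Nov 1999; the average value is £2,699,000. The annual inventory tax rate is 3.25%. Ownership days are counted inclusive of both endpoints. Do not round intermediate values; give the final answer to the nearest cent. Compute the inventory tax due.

Days held (1 Jul – 3 Nov 1999): 126 out of 366
Tax = £2,699,000 × 3.25% × 126/366 = £30,197.8279

£30,197.83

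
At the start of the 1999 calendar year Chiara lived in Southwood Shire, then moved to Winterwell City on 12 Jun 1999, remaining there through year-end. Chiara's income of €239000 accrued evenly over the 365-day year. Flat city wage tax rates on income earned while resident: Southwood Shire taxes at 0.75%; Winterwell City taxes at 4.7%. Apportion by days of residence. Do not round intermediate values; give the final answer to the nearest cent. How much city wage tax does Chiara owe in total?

€7042.97

Southwood Shire, 1 Jan – 11 Jun 1999: 162 days → €239000 × 0.75% × 162/365 = €795.5753
Winterwell City, 12 Jun – 31 Dec 1999: 203 days → €239000 × 4.7% × 203/365 = €6247.3945
Total = €7042.9699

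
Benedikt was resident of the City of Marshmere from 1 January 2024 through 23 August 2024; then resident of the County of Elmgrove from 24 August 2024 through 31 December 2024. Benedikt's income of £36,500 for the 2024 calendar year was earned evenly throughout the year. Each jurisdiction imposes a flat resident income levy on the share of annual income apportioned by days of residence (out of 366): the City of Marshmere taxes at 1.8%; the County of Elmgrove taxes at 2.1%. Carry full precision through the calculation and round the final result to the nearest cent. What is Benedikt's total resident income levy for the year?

The City of Marshmere, 1 January – 23 August 2024: 236 days → £36,500 × 1.8% × 236/366 = £423.6393
The County of Elmgrove, 24 August – 31 December 2024: 130 days → £36,500 × 2.1% × 130/366 = £272.2541
Total = £695.8934

£695.89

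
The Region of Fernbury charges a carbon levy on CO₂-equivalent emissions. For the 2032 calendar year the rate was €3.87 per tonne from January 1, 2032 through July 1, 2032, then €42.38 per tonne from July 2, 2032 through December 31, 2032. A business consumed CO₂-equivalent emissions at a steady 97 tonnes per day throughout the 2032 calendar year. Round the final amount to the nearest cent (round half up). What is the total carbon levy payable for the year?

January 1 – July 1, 2032: 183 days × 97 tonnes/day = 17,751 tonnes at €3.87/tonne → €68696.37
July 2 – December 31, 2032: 183 days × 97 tonnes/day = 17,751 tonnes at €42.38/tonne → €752287.38

€820983.75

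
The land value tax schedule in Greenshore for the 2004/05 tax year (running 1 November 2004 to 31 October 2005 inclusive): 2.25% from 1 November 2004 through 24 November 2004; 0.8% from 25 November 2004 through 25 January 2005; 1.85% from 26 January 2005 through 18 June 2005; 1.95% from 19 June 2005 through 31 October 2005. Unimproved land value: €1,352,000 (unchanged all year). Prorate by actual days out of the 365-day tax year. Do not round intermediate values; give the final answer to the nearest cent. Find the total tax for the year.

€23,456.27

1 November – 24 November 2004: 24 days at 2.25% → €1,352,000 × 2.25% × 24/365 = €2,000.2192
25 November 2004 – 25 January 2005: 62 days at 0.8% → €1,352,000 × 0.8% × 62/365 = €1,837.2384
26 January – 18 June 2005: 144 days at 1.85% → €1,352,000 × 1.85% × 144/365 = €9,867.7479
19 June – 31 October 2005: 135 days at 1.95% → €1,352,000 × 1.95% × 135/365 = €9,751.0685
Total = €23,456.2740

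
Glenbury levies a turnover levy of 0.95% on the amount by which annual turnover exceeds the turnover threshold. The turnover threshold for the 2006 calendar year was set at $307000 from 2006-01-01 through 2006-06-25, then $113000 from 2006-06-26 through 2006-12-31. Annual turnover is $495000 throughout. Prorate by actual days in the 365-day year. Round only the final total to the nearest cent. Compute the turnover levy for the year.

$2740.32

2006-01-01 to 2006-06-25: 176 days, exemption $307000 → ($495000 − $307000) × 0.95% × 176/365 = $861.1945
2006-06-26 to 2006-12-31: 189 days, exemption $113000 → ($495000 − $113000) × 0.95% × 189/365 = $1879.1260
Total = $2740.3205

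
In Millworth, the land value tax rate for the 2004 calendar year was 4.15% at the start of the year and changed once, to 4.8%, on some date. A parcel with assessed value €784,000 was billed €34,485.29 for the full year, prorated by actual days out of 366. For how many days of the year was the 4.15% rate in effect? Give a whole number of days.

226 days

Let d = days at the first rate; then 366 − d days at the second rate.
€784,000 × [4.15%·d + 4.8%·(366−d)] / 366 = €34,485.29
Solving gives d = 226, so the new rate took effect on 14 Aug 2004.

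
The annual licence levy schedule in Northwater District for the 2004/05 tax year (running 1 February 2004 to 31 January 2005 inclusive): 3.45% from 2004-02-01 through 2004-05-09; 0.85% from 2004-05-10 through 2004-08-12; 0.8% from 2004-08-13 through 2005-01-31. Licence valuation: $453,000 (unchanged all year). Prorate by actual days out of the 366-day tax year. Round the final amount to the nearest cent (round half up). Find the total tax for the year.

$6,929.91

2004-02-01 to 2004-05-09: 99 days at 3.45% → $453,000 × 3.45% × 99/366 = $4,227.3811
2004-05-10 to 2004-08-12: 95 days at 0.85% → $453,000 × 0.85% × 95/366 = $999.4467
2004-08-13 to 2005-01-31: 172 days at 0.8% → $453,000 × 0.8% × 172/366 = $1,703.0820
Total = $6,929.9098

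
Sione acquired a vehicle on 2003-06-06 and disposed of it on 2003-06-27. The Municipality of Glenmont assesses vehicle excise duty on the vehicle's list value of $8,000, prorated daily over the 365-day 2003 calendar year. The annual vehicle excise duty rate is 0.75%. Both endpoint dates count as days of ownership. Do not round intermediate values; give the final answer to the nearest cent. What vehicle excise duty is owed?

Days held (2003-06-06 to 2003-06-27): 22 out of 365
Tax = $8,000 × 0.75% × 22/365 = $3.6164

$3.62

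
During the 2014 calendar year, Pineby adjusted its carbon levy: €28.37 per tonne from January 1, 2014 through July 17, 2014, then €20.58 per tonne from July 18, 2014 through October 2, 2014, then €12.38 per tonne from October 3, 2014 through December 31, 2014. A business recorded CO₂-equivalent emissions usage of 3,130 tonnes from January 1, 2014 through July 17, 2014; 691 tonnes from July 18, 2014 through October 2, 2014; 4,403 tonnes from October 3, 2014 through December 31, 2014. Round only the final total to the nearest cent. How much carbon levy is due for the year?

January 1 – July 17, 2014: 3,130 tonnes at €28.37/tonne → €88798.10
July 18 – October 2, 2014: 691 tonnes at €20.58/tonne → €14220.78
October 3 – December 31, 2014: 4,403 tonnes at €12.38/tonne → €54509.14

€157528.02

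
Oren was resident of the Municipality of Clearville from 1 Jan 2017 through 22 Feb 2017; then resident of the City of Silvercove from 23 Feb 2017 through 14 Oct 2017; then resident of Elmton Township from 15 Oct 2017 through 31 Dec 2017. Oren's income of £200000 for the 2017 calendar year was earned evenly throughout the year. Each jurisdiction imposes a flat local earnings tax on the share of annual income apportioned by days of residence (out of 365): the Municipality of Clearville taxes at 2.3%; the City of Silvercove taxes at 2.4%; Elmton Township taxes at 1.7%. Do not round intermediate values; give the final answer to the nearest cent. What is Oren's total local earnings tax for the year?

£4471.78

The Municipality of Clearville, 1 Jan – 22 Feb 2017: 53 days → £200000 × 2.3% × 53/365 = £667.9452
The City of Silvercove, 23 Feb – 14 Oct 2017: 234 days → £200000 × 2.4% × 234/365 = £3077.2603
Elmton Township, 15 Oct – 31 Dec 2017: 78 days → £200000 × 1.7% × 78/365 = £726.5753
Total = £4471.7808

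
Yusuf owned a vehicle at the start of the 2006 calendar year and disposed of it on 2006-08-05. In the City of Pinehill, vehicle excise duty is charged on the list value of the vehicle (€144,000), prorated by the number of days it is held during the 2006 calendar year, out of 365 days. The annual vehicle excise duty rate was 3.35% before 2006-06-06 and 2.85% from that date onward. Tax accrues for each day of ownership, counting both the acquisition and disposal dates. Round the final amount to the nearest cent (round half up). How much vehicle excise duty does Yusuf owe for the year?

€2,747.64

2006-01-01 to 2006-06-05: 156 days at 3.35% → €144,000 × 3.35% × 156/365 = €2,061.7644
2006-06-06 to 2006-08-05: 61 days at 2.85% → €144,000 × 2.85% × 61/365 = €685.8740
Total = €2,747.6384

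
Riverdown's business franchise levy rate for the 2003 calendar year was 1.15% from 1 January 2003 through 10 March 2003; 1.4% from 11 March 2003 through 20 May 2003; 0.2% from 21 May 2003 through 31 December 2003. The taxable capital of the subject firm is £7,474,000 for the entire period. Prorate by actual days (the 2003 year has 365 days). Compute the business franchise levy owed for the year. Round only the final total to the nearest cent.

£45,816.64

1 January – 10 March 2003: 69 days at 1.15% → £7,474,000 × 1.15% × 69/365 = £16,248.2712
11 March – 20 May 2003: 71 days at 1.4% → £7,474,000 × 1.4% × 71/365 = £20,353.8521
21 May – 31 December 2003: 225 days at 0.2% → £7,474,000 × 0.2% × 225/365 = £9,214.5205
Total = £45,816.6438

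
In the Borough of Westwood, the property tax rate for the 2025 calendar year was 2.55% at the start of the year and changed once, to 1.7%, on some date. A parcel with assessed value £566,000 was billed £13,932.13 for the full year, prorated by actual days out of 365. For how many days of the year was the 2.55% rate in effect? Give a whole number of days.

327 days

Let d = days at the first rate; then 365 − d days at the second rate.
£566,000 × [2.55%·d + 1.7%·(365−d)] / 365 = £13,932.13
Solving gives d = 327, so the new rate took effect on 24 November 2025.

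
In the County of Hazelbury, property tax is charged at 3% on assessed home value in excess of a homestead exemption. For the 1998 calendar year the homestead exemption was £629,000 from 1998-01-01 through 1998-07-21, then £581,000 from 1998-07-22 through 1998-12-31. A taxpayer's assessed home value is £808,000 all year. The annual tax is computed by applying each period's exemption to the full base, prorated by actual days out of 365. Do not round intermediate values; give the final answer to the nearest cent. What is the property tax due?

£6,013.07

1998-01-01 to 1998-07-21: 202 days, exemption £629,000 → (£808,000 − £629,000) × 3% × 202/365 = £2,971.8904
1998-07-22 to 1998-12-31: 163 days, exemption £581,000 → (£808,000 − £581,000) × 3% × 163/365 = £3,041.1781
Total = £6,013.0685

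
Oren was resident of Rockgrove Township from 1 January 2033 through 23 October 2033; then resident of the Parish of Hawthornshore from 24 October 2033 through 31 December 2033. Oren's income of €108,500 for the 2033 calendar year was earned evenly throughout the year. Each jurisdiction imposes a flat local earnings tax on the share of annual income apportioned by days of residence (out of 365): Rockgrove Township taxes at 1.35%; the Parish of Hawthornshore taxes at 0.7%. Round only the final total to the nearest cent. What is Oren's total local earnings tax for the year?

€1,331.43

Rockgrove Township, 1 January – 23 October 2033: 296 days → €108,500 × 1.35% × 296/365 = €1,187.8521
The Parish of Hawthornshore, 24 October – 31 December 2033: 69 days → €108,500 × 0.7% × 69/365 = €143.5767
Total = €1,331.4288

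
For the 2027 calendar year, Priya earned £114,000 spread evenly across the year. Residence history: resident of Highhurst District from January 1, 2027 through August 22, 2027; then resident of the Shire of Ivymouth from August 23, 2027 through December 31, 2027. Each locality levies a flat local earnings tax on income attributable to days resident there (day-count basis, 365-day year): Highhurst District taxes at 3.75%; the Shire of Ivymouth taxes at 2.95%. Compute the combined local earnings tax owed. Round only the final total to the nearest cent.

£3,947.68

Highhurst District, January 1 – August 22, 2027: 234 days → £114,000 × 3.75% × 234/365 = £2,740.6849
The Shire of Ivymouth, August 23 – December 31, 2027: 131 days → £114,000 × 2.95% × 131/365 = £1,206.9945
Total = £3,947.6795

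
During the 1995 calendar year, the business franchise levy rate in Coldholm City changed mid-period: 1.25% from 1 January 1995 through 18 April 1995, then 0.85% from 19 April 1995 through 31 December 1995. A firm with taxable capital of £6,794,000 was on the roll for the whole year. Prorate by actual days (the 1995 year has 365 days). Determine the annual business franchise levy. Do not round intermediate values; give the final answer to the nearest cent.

£65,790.12

1 January – 18 April 1995: 108 days at 1.25% → £6,794,000 × 1.25% × 108/365 = £25,128.4932
19 April – 31 December 1995: 257 days at 0.85% → £6,794,000 × 0.85% × 257/365 = £40,661.6247
Total = £65,790.1178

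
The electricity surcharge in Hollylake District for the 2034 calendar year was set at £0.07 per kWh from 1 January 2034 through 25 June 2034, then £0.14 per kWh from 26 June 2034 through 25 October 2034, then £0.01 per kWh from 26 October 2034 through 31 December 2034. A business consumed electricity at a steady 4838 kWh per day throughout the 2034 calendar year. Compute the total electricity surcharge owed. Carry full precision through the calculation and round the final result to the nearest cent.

1 January – 25 June 2034: 176 days × 4838 kWh/day = 851,488 kWh at £0.07/kWh → £59604.16
26 June – 25 October 2034: 122 days × 4838 kWh/day = 590,236 kWh at £0.14/kWh → £82633.04
26 October – 31 December 2034: 67 days × 4838 kWh/day = 324,146 kWh at £0.01/kWh → £3241.46

£145478.66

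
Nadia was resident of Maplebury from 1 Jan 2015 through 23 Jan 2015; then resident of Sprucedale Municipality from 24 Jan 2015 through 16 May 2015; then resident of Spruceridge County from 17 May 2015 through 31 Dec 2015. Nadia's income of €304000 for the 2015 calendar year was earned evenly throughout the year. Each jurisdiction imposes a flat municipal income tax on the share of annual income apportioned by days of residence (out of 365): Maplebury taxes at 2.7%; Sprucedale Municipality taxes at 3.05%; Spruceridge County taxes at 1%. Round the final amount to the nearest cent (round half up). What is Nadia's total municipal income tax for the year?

€5295.01

Maplebury, 1 Jan – 23 Jan 2015: 23 days → €304000 × 2.7% × 23/365 = €517.2164
Sprucedale Municipality, 24 Jan – 16 May 2015: 113 days → €304000 × 3.05% × 113/365 = €2870.5096
Spruceridge County, 17 May – 31 Dec 2015: 229 days → €304000 × 1% × 229/365 = €1907.2877
Total = €5295.0137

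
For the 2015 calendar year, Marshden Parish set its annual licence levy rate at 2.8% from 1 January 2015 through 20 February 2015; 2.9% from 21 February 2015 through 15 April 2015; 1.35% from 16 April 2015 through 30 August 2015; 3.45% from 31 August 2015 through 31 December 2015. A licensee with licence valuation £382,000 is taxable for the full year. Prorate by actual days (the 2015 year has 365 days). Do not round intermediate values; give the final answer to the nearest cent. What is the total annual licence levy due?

£9,510.23

1 January – 20 February 2015: 51 days at 2.8% → £382,000 × 2.8% × 51/365 = £1,494.5096
21 February – 15 April 2015: 54 days at 2.9% → £382,000 × 2.9% × 54/365 = £1,638.9370
16 April – 30 August 2015: 137 days at 1.35% → £382,000 × 1.35% × 137/365 = £1,935.6411
31 August – 31 December 2015: 123 days at 3.45% → £382,000 × 3.45% × 123/365 = £4,441.1425
Total = £9,510.2301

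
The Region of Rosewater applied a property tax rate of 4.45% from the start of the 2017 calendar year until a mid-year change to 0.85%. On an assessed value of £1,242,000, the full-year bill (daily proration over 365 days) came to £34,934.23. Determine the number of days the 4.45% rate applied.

Let d = days at the first rate; then 365 − d days at the second rate.
£1,242,000 × [4.45%·d + 0.85%·(365−d)] / 365 = £34,934.23
Solving gives d = 199, so the new rate took effect on 19 July 2017.

199 days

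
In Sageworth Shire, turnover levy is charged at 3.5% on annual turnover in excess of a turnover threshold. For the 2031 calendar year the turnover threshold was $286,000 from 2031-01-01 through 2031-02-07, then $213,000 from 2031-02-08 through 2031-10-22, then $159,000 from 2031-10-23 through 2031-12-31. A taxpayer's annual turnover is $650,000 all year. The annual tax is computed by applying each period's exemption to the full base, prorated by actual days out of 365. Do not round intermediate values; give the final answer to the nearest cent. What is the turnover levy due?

2031-01-01 to 2031-02-07: 38 days, exemption $286,000 → ($650,000 − $286,000) × 3.5% × 38/365 = $1,326.3562
2031-02-08 to 2031-10-22: 257 days, exemption $213,000 → ($650,000 − $213,000) × 3.5% × 257/365 = $10,769.3562
2031-10-23 to 2031-12-31: 70 days, exemption $159,000 → ($650,000 − $159,000) × 3.5% × 70/365 = $3,295.7534
Total = $15,391.4658

$15,391.47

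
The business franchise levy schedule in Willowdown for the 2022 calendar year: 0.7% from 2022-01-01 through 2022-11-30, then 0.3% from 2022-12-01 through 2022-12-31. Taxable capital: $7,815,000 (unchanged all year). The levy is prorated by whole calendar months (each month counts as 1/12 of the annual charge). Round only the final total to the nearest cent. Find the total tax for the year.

2022-01-01 to 2022-11-30: 11 months at 0.7% → $7,815,000 × 0.7% × 11/12 = $50,146.2500
2022-12-01 to 2022-12-31: 1 month at 0.3% → $7,815,000 × 0.3% × 1/12 = $1,953.7500
Total = $52,100.0000

$52,100.00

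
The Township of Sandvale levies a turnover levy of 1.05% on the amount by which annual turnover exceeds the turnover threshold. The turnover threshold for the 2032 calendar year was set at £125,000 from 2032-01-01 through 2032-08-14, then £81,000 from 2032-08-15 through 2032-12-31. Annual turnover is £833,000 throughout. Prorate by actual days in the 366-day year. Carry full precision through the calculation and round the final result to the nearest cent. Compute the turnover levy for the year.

£7,609.46

2032-01-01 to 2032-08-14: 227 days, exemption £125,000 → (£833,000 − £125,000) × 1.05% × 227/366 = £4,610.7049
2032-08-15 to 2032-12-31: 139 days, exemption £81,000 → (£833,000 − £81,000) × 1.05% × 139/366 = £2,998.7541
Total = £7,609.4590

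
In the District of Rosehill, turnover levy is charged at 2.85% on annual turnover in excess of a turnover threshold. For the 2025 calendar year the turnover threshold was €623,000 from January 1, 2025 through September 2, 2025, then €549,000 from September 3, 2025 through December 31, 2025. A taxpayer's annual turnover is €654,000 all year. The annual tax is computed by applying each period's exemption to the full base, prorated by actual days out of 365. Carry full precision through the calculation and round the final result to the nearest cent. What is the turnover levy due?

€1,576.87

January 1 – September 2, 2025: 245 days, exemption €623,000 → (€654,000 − €623,000) × 2.85% × 245/365 = €593.0342
September 3 – December 31, 2025: 120 days, exemption €549,000 → (€654,000 − €549,000) × 2.85% × 120/365 = €983.8356
Total = €1,576.8699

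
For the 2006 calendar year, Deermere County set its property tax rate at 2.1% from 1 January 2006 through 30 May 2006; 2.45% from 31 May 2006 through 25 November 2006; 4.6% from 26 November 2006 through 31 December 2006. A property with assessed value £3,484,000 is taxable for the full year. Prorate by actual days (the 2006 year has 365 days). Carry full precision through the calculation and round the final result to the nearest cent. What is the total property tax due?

1 January – 30 May 2006: 150 days at 2.1% → £3,484,000 × 2.1% × 150/365 = £30,067.3973
31 May – 25 November 2006: 179 days at 2.45% → £3,484,000 × 2.45% × 179/365 = £41,860.4986
26 November – 31 December 2006: 36 days at 4.6% → £3,484,000 × 4.6% × 36/365 = £15,806.8603
Total = £87,734.7562

£87,734.76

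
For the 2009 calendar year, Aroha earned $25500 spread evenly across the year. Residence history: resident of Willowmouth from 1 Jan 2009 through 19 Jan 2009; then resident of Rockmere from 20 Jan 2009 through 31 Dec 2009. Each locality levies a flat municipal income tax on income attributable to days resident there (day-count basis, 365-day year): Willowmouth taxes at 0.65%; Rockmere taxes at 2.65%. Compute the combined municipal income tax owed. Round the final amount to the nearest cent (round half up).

Willowmouth, 1 Jan – 19 Jan 2009: 19 days → $25500 × 0.65% × 19/365 = $8.6281
Rockmere, 20 Jan – 31 Dec 2009: 346 days → $25500 × 2.65% × 346/365 = $640.5740
Total = $649.2021

$649.20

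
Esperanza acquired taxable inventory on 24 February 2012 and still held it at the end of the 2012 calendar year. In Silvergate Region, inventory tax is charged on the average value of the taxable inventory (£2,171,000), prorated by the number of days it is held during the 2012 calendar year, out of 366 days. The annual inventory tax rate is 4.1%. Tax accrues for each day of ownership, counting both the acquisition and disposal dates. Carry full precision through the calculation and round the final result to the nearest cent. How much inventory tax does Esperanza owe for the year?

Days held (24 February – 31 December 2012): 312 out of 366
Tax = £2,171,000 × 4.1% × 312/366 = £75,878.2295

£75,878.23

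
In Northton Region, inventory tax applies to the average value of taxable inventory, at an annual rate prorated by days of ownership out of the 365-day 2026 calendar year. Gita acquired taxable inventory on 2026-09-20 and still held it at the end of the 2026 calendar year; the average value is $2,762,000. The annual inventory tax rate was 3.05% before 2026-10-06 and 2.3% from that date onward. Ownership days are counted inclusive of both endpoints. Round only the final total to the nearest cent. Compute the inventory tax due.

2026-09-20 to 2026-10-05: 16 days at 3.05% → $2,762,000 × 3.05% × 16/365 = $3,692.7562
2026-10-06 to 2026-12-31: 87 days at 2.3% → $2,762,000 × 2.3% × 87/365 = $15,141.8137
Total = $18,834.5699

$18,834.57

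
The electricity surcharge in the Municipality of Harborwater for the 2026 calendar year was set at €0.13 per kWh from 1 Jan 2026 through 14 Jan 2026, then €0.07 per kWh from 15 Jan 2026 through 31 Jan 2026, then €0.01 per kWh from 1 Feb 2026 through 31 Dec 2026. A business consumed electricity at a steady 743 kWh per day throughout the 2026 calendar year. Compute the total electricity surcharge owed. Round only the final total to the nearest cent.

€4718.05

1 Jan – 14 Jan 2026: 14 days × 743 kWh/day = 10,402 kWh at €0.13/kWh → €1352.26
15 Jan – 31 Jan 2026: 17 days × 743 kWh/day = 12,631 kWh at €0.07/kWh → €884.17
1 Feb – 31 Dec 2026: 334 days × 743 kWh/day = 248,162 kWh at €0.01/kWh → €2481.62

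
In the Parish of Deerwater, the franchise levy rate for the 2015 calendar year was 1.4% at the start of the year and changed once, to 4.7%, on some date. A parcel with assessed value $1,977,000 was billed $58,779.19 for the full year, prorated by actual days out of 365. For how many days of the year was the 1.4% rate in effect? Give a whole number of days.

Let d = days at the first rate; then 365 − d days at the second rate.
$1,977,000 × [1.4%·d + 4.7%·(365−d)] / 365 = $58,779.19
Solving gives d = 191, so the new rate took effect on 11 Jul 2015.

191 days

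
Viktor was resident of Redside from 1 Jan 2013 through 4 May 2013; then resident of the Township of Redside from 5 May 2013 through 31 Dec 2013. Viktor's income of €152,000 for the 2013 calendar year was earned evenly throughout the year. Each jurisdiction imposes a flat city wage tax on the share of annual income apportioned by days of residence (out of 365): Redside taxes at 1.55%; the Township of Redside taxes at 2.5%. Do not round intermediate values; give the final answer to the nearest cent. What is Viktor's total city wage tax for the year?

Redside, 1 Jan – 4 May 2013: 124 days → €152,000 × 1.55% × 124/365 = €800.3945
The Township of Redside, 5 May – 31 Dec 2013: 241 days → €152,000 × 2.5% × 241/365 = €2,509.0411
Total = €3,309.4356

€3,309.44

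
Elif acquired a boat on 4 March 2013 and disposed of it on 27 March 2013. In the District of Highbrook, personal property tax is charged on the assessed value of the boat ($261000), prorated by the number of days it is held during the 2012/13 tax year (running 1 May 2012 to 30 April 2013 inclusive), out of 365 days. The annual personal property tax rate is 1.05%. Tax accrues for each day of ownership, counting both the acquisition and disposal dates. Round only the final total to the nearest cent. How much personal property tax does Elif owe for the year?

$180.20

Days held (4 March – 27 March 2013): 24 out of 365
Tax = $261000 × 1.05% × 24/365 = $180.1973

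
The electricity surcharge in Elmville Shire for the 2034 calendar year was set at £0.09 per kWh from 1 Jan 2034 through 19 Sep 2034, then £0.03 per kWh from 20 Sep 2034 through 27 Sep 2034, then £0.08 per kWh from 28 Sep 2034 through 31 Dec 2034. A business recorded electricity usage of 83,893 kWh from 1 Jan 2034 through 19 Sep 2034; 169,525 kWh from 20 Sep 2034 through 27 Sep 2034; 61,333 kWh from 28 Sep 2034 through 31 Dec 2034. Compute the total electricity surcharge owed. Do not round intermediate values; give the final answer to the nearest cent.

1 Jan – 19 Sep 2034: 83,893 kWh at £0.09/kWh → £7,550.37
20 Sep – 27 Sep 2034: 169,525 kWh at £0.03/kWh → £5,085.75
28 Sep – 31 Dec 2034: 61,333 kWh at £0.08/kWh → £4,906.64

£17,542.76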